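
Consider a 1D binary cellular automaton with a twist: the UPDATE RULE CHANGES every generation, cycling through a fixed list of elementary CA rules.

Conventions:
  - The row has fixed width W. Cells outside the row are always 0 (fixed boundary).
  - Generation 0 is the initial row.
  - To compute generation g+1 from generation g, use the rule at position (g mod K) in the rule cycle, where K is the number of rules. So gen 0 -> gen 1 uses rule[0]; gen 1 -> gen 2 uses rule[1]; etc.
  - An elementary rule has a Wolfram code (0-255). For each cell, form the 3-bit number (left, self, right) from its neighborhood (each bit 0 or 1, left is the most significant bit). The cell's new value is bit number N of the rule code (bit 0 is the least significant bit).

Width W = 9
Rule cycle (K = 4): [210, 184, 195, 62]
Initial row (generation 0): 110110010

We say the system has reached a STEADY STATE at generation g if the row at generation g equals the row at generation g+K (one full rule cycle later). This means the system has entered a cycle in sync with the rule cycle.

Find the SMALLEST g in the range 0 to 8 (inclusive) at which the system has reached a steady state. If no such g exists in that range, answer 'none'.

Gen 0: 110110010
Gen 1 (rule 210): 010011101
Gen 2 (rule 184): 001011010
Gen 3 (rule 195): 110001000
Gen 4 (rule 62): 101011100
Gen 5 (rule 210): 000001110
Gen 6 (rule 184): 000001101
Gen 7 (rule 195): 111110100
Gen 8 (rule 62): 100001110
Gen 9 (rule 210): 010010111
Gen 10 (rule 184): 001001110
Gen 11 (rule 195): 110010110
Gen 12 (rule 62): 101111101

Answer: none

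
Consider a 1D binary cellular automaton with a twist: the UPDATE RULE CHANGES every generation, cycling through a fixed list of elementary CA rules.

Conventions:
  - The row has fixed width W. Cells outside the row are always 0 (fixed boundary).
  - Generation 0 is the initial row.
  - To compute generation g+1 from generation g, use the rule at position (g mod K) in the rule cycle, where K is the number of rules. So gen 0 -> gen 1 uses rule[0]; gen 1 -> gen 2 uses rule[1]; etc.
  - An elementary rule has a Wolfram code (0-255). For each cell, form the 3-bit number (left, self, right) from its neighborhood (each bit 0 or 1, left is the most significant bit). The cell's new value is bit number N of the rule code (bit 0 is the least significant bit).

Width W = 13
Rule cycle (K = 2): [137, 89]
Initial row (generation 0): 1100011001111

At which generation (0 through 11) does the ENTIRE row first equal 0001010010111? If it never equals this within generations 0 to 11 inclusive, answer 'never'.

Answer: never

Derivation:
Gen 0: 1100011001111
Gen 1 (rule 137): 1001010001110
Gen 2 (rule 89): 0100001101011
Gen 3 (rule 137): 0001101000010
Gen 4 (rule 89): 1101100111001
Gen 5 (rule 137): 1001000110000
Gen 6 (rule 89): 0100110111111
Gen 7 (rule 137): 0000100111110
Gen 8 (rule 89): 1110010100011
Gen 9 (rule 137): 1100000001010
Gen 10 (rule 89): 1111111100001
Gen 11 (rule 137): 1111111001100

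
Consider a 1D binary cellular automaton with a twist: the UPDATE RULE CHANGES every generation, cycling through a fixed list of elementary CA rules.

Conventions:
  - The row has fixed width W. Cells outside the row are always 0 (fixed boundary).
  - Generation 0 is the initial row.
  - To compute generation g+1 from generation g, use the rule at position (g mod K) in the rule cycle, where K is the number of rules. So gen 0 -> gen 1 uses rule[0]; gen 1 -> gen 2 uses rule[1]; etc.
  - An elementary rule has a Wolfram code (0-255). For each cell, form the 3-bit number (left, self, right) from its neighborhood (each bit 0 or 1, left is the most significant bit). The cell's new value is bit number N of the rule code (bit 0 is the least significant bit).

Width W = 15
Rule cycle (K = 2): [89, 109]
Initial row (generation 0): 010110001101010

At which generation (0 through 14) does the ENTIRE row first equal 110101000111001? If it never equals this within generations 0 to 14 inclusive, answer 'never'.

Answer: never

Derivation:
Gen 0: 010110001101010
Gen 1 (rule 89): 000111101100001
Gen 2 (rule 109): 110100111101101
Gen 3 (rule 89): 110010100101100
Gen 4 (rule 109): 110011100111101
Gen 5 (rule 89): 111010110100100
Gen 6 (rule 109): 101111111100101
Gen 7 (rule 89): 001000000110000
Gen 8 (rule 109): 101011110110111
Gen 9 (rule 89): 000010010110101
Gen 10 (rule 109): 111010011111111
Gen 11 (rule 89): 101001010000001
Gen 12 (rule 109): 111001110111101
Gen 13 (rule 89): 101101010100100
Gen 14 (rule 109): 111111111100101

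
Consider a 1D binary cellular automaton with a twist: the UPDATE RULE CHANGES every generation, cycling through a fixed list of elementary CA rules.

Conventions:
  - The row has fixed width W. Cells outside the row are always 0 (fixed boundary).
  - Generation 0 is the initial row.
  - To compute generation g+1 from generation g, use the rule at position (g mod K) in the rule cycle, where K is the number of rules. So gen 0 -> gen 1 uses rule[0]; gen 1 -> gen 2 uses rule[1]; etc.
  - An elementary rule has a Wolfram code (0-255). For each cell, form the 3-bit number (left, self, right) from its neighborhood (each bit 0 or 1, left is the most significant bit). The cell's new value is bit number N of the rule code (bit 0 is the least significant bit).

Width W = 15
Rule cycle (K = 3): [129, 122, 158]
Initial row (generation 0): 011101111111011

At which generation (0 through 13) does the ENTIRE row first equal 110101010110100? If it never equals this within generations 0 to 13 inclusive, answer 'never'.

Gen 0: 011101111111011
Gen 1 (rule 129): 001000111110000
Gen 2 (rule 122): 010101100011000
Gen 3 (rule 158): 110101010110100
Gen 4 (rule 129): 000000000000001
Gen 5 (rule 122): 000000000000010
Gen 6 (rule 158): 000000000000111
Gen 7 (rule 129): 111111111110010
Gen 8 (rule 122): 100000000011101
Gen 9 (rule 158): 110000000111001
Gen 10 (rule 129): 000111110010000
Gen 11 (rule 122): 001100011101000
Gen 12 (rule 158): 011010111001100
Gen 13 (rule 129): 000000010000001

Answer: 3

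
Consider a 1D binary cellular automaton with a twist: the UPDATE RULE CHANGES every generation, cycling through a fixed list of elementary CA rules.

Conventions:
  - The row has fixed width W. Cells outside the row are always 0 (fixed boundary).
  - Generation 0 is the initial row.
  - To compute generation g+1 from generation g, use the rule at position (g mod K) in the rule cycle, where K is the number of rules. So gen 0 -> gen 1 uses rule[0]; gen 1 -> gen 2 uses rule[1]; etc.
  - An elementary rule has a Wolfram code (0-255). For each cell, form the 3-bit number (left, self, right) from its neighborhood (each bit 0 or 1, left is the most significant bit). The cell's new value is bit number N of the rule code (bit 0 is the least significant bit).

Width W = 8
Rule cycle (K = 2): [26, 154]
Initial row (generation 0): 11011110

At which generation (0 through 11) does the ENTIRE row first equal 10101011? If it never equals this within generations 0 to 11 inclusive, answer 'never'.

Gen 0: 11011110
Gen 1 (rule 26): 10010001
Gen 2 (rule 154): 01101010
Gen 3 (rule 26): 11000001
Gen 4 (rule 154): 10100010
Gen 5 (rule 26): 00010101
Gen 6 (rule 154): 00100000
Gen 7 (rule 26): 01010000
Gen 8 (rule 154): 10001000
Gen 9 (rule 26): 01010100
Gen 10 (rule 154): 10000010
Gen 11 (rule 26): 01000101

Answer: never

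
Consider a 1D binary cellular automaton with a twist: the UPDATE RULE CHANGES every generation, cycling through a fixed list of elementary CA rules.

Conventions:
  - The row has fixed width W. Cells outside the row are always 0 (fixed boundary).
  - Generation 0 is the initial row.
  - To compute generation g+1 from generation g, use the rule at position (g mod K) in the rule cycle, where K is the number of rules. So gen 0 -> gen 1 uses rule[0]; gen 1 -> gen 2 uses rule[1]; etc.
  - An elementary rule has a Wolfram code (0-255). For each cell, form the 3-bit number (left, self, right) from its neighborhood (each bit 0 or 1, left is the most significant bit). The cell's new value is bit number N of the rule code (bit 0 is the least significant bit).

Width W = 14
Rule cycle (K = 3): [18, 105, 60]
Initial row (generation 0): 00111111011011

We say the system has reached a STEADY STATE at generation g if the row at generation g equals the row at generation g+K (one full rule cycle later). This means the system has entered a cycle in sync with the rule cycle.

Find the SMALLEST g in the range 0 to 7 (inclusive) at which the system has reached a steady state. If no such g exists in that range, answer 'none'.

Answer: none

Derivation:
Gen 0: 00111111011011
Gen 1 (rule 18): 01000000000000
Gen 2 (rule 105): 00011111111111
Gen 3 (rule 60): 00010000000000
Gen 4 (rule 18): 00101000000000
Gen 5 (rule 105): 10010011111111
Gen 6 (rule 60): 11011010000000
Gen 7 (rule 18): 00000001000000
Gen 8 (rule 105): 11111100011111
Gen 9 (rule 60): 10000010010000
Gen 10 (rule 18): 01000101101000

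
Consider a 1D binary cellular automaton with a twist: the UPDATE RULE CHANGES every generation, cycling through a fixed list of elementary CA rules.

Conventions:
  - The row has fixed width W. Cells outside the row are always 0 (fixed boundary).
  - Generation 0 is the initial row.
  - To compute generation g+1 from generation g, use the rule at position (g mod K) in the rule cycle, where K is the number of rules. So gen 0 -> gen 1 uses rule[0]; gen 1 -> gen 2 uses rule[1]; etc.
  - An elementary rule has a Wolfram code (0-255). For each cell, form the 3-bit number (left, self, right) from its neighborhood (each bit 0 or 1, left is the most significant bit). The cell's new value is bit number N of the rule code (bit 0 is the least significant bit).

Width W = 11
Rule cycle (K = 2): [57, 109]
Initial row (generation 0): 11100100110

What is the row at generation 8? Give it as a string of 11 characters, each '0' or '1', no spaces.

Gen 0: 11100100110
Gen 1 (rule 57): 10010010101
Gen 2 (rule 109): 10010011111
Gen 3 (rule 57): 01001010000
Gen 4 (rule 109): 01001110111
Gen 5 (rule 57): 00101001100
Gen 6 (rule 109): 10111001101
Gen 7 (rule 57): 01100101010
Gen 8 (rule 109): 01100111110

Answer: 01100111110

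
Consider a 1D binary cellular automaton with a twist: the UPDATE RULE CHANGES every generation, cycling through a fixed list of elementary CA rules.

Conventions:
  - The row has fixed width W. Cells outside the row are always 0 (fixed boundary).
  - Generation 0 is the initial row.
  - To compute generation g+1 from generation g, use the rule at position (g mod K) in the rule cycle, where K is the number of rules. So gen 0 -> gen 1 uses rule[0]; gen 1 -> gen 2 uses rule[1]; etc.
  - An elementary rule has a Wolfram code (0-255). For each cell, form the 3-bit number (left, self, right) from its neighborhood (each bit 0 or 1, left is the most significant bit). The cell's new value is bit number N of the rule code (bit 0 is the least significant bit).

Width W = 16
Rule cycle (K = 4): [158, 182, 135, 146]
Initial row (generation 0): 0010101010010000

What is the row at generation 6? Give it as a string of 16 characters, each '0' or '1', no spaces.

Answer: 0001001111111110

Derivation:
Gen 0: 0010101010010000
Gen 1 (rule 158): 0110101011111000
Gen 2 (rule 182): 1001111101110100
Gen 3 (rule 135): 1010111000100101
Gen 4 (rule 146): 0000010101011000
Gen 5 (rule 158): 0000110101010100
Gen 6 (rule 182): 0001001111111110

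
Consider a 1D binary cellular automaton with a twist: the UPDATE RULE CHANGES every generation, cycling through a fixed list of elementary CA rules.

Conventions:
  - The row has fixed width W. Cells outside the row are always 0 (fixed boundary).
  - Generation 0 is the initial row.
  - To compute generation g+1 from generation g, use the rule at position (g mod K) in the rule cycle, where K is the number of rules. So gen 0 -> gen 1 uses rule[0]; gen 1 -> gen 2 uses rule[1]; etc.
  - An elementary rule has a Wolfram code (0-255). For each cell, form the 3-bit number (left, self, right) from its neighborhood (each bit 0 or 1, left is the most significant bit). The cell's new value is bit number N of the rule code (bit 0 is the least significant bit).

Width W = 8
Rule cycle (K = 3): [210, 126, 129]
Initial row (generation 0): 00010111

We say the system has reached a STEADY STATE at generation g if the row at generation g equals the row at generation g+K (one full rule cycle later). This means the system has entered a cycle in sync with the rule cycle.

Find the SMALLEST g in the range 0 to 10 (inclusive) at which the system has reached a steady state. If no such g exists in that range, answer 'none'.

Answer: none

Derivation:
Gen 0: 00010111
Gen 1 (rule 210): 00100011
Gen 2 (rule 126): 01110111
Gen 3 (rule 129): 00100010
Gen 4 (rule 210): 01010101
Gen 5 (rule 126): 11111111
Gen 6 (rule 129): 01111110
Gen 7 (rule 210): 10111111
Gen 8 (rule 126): 11100001
Gen 9 (rule 129): 01001100
Gen 10 (rule 210): 10110110
Gen 11 (rule 126): 11111111
Gen 12 (rule 129): 01111110
Gen 13 (rule 210): 10111111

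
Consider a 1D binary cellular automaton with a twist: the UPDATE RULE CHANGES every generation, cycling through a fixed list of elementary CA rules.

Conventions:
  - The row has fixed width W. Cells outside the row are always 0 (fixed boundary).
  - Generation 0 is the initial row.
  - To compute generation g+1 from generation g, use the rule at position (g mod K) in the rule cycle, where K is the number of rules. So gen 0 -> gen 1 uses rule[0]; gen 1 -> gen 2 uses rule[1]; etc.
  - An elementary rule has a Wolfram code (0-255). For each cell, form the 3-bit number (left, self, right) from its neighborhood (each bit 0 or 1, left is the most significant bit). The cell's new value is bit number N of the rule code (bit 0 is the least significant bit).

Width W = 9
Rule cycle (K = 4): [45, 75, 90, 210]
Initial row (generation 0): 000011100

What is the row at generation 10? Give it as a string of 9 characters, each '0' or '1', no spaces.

Gen 0: 000011100
Gen 1 (rule 45): 111010001
Gen 2 (rule 75): 101000110
Gen 3 (rule 90): 000101111
Gen 4 (rule 210): 001000111
Gen 5 (rule 45): 101010100
Gen 6 (rule 75): 000000001
Gen 7 (rule 90): 000000010
Gen 8 (rule 210): 000000101
Gen 9 (rule 45): 111110111
Gen 10 (rule 75): 100010101

Answer: 100010101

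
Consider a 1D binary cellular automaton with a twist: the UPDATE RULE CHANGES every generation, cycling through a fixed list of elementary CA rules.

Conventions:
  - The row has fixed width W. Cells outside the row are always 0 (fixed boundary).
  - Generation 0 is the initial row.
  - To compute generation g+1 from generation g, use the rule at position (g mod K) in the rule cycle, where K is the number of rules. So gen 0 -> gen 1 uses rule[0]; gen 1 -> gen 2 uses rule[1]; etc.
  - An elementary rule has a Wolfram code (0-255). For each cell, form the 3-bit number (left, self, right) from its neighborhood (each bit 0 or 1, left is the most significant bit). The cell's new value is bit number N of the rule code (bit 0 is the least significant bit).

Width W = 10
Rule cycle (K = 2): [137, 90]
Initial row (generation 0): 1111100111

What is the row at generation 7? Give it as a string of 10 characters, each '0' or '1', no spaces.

Answer: 0001111000

Derivation:
Gen 0: 1111100111
Gen 1 (rule 137): 1111000110
Gen 2 (rule 90): 1001101111
Gen 3 (rule 137): 0001001110
Gen 4 (rule 90): 0010111011
Gen 5 (rule 137): 1000110010
Gen 6 (rule 90): 0101111101
Gen 7 (rule 137): 0001111000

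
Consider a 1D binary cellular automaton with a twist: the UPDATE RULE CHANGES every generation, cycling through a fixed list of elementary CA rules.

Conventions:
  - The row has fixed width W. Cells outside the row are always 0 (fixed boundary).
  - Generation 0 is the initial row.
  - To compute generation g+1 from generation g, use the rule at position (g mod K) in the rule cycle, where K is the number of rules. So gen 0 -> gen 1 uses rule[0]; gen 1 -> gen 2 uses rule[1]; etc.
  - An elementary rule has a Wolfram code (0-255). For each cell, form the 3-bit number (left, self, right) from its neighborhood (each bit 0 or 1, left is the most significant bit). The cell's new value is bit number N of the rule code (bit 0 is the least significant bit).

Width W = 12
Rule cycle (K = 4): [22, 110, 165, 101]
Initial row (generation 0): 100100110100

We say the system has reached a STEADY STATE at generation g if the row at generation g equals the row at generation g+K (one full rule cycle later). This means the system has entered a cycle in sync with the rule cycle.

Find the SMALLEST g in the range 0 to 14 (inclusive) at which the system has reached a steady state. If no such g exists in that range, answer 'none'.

Answer: none

Derivation:
Gen 0: 100100110100
Gen 1 (rule 22): 111111000110
Gen 2 (rule 110): 100001001110
Gen 3 (rule 165): 101101000100
Gen 4 (rule 101): 110111010101
Gen 5 (rule 22): 000000010101
Gen 6 (rule 110): 000000111111
Gen 7 (rule 165): 111110011110
Gen 8 (rule 101): 000010000010
Gen 9 (rule 22): 000111000111
Gen 10 (rule 110): 001101001101
Gen 11 (rule 165): 100011000011
Gen 12 (rule 101): 101001011001
Gen 13 (rule 22): 101111000111
Gen 14 (rule 110): 111001001101
Gen 15 (rule 165): 010001000011
Gen 16 (rule 101): 010101011001
Gen 17 (rule 22): 110101000111
Gen 18 (rule 110): 111111001101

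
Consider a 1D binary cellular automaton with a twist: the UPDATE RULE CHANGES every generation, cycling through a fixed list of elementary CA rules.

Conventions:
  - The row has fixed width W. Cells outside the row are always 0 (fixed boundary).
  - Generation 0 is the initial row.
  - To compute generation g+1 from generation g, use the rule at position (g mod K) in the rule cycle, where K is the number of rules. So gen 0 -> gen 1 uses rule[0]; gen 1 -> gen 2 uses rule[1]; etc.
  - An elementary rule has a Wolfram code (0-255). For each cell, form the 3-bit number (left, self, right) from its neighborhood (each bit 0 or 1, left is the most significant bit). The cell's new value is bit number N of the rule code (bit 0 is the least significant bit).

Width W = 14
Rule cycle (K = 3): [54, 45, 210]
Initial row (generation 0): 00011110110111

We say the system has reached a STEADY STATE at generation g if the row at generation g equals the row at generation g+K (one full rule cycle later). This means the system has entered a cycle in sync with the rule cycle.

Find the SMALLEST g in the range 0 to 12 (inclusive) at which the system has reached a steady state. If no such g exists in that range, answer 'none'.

Answer: none

Derivation:
Gen 0: 00011110110111
Gen 1 (rule 54): 00100001001000
Gen 2 (rule 45): 10101101001011
Gen 3 (rule 210): 00000100110001
Gen 4 (rule 54): 00001111001011
Gen 5 (rule 45): 11101000001110
Gen 6 (rule 210): 01100100010111
Gen 7 (rule 54): 10011110111000
Gen 8 (rule 45): 10010001100011
Gen 9 (rule 210): 01101010110101
Gen 10 (rule 54): 10011111001111
Gen 11 (rule 45): 10010000001000
Gen 12 (rule 210): 01101000010100
Gen 13 (rule 54): 10011100111110
Gen 14 (rule 45): 10010000100000
Gen 15 (rule 210): 01101001010000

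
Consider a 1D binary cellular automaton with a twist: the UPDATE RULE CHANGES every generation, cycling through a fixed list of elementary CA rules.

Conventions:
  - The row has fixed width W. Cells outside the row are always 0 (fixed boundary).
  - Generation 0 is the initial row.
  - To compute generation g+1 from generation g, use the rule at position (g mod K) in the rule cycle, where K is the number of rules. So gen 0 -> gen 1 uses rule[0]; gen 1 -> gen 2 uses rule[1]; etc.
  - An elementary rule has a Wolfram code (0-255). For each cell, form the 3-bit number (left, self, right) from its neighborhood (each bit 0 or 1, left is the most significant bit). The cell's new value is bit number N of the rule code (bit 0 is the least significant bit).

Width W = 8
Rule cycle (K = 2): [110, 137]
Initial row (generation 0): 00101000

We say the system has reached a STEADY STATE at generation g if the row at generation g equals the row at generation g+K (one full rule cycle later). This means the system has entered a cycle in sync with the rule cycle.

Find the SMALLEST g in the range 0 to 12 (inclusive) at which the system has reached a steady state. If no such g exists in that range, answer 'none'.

Answer: none

Derivation:
Gen 0: 00101000
Gen 1 (rule 110): 01111000
Gen 2 (rule 137): 01110011
Gen 3 (rule 110): 11010111
Gen 4 (rule 137): 10000110
Gen 5 (rule 110): 10001110
Gen 6 (rule 137): 00101100
Gen 7 (rule 110): 01111100
Gen 8 (rule 137): 01111001
Gen 9 (rule 110): 11001011
Gen 10 (rule 137): 10000010
Gen 11 (rule 110): 10000110
Gen 12 (rule 137): 00110100
Gen 13 (rule 110): 01111100
Gen 14 (rule 137): 01111001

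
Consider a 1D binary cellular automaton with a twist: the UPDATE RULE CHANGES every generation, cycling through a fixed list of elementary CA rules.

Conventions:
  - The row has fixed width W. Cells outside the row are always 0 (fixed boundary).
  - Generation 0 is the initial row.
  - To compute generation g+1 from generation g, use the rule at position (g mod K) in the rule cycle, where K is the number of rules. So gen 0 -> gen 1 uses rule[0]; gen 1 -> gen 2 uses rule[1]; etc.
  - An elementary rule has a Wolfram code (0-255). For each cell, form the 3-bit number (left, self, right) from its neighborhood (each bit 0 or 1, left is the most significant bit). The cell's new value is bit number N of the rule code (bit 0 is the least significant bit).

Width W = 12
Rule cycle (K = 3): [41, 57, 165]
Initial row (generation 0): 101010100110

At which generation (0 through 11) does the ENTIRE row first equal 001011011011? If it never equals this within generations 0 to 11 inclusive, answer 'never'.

Answer: 8

Derivation:
Gen 0: 101010100110
Gen 1 (rule 41): 010101000100
Gen 2 (rule 57): 001010110011
Gen 3 (rule 165): 101111000000
Gen 4 (rule 41): 011000011111
Gen 5 (rule 57): 010111010000
Gen 6 (rule 165): 011010110111
Gen 7 (rule 41): 010101101100
Gen 8 (rule 57): 001011011011
Gen 9 (rule 165): 101100100100
Gen 10 (rule 41): 011000000001
Gen 11 (rule 57): 010111111100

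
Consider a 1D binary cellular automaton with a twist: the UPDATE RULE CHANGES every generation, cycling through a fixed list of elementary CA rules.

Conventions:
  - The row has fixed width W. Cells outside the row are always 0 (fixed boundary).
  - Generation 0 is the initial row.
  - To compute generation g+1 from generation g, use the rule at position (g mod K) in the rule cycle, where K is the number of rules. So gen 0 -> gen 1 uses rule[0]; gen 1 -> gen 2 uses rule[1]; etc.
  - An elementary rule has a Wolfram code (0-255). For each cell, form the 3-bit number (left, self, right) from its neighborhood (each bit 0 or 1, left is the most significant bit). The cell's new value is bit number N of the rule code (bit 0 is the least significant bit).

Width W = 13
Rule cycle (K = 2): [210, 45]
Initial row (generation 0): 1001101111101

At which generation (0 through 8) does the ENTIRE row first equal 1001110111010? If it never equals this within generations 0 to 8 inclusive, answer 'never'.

Gen 0: 1001101111101
Gen 1 (rule 210): 0110100111100
Gen 2 (rule 45): 0101100100001
Gen 3 (rule 210): 1000111010010
Gen 4 (rule 45): 1010100110010
Gen 5 (rule 210): 0000011011101
Gen 6 (rule 45): 1111010110011
Gen 7 (rule 210): 0111000011101
Gen 8 (rule 45): 0100011010011

Answer: never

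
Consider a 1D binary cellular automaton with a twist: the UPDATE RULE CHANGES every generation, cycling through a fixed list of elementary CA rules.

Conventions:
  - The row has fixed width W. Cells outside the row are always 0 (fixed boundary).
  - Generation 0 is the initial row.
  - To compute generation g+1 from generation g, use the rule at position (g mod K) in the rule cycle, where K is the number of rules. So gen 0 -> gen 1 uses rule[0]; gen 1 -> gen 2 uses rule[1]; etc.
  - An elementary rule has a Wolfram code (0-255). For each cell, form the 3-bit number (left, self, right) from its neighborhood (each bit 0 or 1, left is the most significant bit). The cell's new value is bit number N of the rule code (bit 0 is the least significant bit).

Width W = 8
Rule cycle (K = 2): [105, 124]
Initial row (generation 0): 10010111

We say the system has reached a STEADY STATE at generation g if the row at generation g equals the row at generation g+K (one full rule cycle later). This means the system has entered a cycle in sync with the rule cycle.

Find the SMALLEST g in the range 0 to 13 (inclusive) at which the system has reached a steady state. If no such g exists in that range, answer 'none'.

Gen 0: 10010111
Gen 1 (rule 105): 00001101
Gen 2 (rule 124): 00001111
Gen 3 (rule 105): 11101001
Gen 4 (rule 124): 10111101
Gen 5 (rule 105): 01100110
Gen 6 (rule 124): 01110111
Gen 7 (rule 105): 01011101
Gen 8 (rule 124): 01110111
Gen 9 (rule 105): 01011101
Gen 10 (rule 124): 01110111
Gen 11 (rule 105): 01011101
Gen 12 (rule 124): 01110111
Gen 13 (rule 105): 01011101
Gen 14 (rule 124): 01110111
Gen 15 (rule 105): 01011101

Answer: 6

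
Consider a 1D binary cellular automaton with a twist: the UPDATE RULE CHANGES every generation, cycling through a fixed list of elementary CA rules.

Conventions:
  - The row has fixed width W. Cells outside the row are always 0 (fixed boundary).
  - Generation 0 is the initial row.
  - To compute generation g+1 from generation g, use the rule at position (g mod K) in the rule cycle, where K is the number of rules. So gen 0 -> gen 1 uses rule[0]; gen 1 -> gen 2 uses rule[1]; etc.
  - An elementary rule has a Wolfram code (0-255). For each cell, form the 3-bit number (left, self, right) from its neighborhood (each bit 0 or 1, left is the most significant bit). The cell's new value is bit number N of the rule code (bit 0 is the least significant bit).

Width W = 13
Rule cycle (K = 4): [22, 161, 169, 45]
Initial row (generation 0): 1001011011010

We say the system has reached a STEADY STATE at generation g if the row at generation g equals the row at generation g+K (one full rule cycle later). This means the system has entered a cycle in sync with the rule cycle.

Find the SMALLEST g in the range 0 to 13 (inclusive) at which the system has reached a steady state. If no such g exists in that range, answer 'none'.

Gen 0: 1001011011010
Gen 1 (rule 22): 1111000000011
Gen 2 (rule 161): 0110011111000
Gen 3 (rule 169): 0100011110011
Gen 4 (rule 45): 0101010000010
Gen 5 (rule 22): 1101011000111
Gen 6 (rule 161): 0010100010010
Gen 7 (rule 169): 1001001000000
Gen 8 (rule 45): 1001001011111
Gen 9 (rule 22): 1111111000000
Gen 10 (rule 161): 0111110011111
Gen 11 (rule 169): 0111100011110
Gen 12 (rule 45): 0100001010000
Gen 13 (rule 22): 1110011011000
Gen 14 (rule 161): 0100000100011
Gen 15 (rule 169): 0001110001010
Gen 16 (rule 45): 1101000101110
Gen 17 (rule 22): 0001101100001

Answer: none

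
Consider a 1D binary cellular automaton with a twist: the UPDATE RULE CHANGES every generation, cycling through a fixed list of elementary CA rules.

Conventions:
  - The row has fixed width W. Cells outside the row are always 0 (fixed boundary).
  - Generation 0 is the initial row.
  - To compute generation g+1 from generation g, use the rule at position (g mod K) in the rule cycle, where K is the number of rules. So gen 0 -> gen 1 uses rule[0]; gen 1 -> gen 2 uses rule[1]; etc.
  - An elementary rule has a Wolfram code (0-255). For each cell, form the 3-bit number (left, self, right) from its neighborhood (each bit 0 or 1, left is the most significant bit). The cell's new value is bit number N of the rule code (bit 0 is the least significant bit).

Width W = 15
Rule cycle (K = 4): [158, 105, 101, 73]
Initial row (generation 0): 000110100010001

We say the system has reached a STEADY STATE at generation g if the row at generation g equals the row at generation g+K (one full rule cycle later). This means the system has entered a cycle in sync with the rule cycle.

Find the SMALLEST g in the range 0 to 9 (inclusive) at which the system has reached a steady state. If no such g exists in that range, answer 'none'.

Gen 0: 000110100010001
Gen 1 (rule 158): 001100110111011
Gen 2 (rule 105): 101100111101111
Gen 3 (rule 101): 110100000110001
Gen 4 (rule 73): 110001110110100
Gen 5 (rule 158): 101011100100110
Gen 6 (rule 105): 010110100000110
Gen 7 (rule 101): 011011101110010
Gen 8 (rule 73): 011010101010000
Gen 9 (rule 158): 110010101011000
Gen 10 (rule 105): 110001010111011
Gen 11 (rule 101): 010101111001101
Gen 12 (rule 73): 000001001001100
Gen 13 (rule 158): 000011111111010

Answer: none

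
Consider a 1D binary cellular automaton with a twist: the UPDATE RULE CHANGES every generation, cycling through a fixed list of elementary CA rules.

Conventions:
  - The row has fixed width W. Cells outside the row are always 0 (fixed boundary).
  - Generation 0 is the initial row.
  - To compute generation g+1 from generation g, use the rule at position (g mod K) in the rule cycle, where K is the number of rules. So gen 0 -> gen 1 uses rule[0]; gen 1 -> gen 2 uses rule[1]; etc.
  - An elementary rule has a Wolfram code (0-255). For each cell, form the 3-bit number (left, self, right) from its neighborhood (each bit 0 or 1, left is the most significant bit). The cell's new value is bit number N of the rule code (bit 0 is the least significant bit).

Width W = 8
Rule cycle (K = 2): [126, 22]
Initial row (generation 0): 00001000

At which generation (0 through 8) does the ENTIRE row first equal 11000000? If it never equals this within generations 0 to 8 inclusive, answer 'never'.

Gen 0: 00001000
Gen 1 (rule 126): 00011100
Gen 2 (rule 22): 00100010
Gen 3 (rule 126): 01110111
Gen 4 (rule 22): 10000000
Gen 5 (rule 126): 11000000
Gen 6 (rule 22): 00100000
Gen 7 (rule 126): 01110000
Gen 8 (rule 22): 10001000

Answer: 5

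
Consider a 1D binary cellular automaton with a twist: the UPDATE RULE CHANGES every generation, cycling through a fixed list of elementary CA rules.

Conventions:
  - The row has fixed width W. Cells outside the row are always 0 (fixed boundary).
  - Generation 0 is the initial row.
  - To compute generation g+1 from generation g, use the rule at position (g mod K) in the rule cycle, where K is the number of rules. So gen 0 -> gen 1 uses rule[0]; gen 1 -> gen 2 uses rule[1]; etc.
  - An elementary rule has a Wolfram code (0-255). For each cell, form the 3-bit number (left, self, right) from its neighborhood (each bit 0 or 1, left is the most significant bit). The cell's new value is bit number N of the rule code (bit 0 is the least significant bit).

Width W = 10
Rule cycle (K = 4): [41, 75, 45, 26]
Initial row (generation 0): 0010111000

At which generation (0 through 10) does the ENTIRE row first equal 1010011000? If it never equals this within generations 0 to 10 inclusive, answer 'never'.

Answer: 3

Derivation:
Gen 0: 0010111000
Gen 1 (rule 41): 1001100011
Gen 2 (rule 75): 0011101111
Gen 3 (rule 45): 1010011000
Gen 4 (rule 26): 0001110100
Gen 5 (rule 41): 1101001001
Gen 6 (rule 75): 1100010010
Gen 7 (rule 45): 1001010010
Gen 8 (rule 26): 0110001101
Gen 9 (rule 41): 0100101010
Gen 10 (rule 75): 1001000000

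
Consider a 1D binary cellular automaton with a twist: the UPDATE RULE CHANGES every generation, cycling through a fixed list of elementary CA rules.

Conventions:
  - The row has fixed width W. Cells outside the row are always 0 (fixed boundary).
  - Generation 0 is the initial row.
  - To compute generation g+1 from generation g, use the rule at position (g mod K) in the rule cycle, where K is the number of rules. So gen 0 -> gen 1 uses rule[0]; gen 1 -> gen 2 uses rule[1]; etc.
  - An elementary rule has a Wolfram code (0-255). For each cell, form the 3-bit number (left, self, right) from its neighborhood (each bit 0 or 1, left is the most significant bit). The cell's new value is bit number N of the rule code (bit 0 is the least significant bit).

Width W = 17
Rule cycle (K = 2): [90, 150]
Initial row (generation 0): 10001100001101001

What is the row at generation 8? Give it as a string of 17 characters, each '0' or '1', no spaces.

Answer: 10111101101000001

Derivation:
Gen 0: 10001100001101001
Gen 1 (rule 90): 01011110011100110
Gen 2 (rule 150): 11001101101011001
Gen 3 (rule 90): 11111101100011110
Gen 4 (rule 150): 01111000010101101
Gen 5 (rule 90): 11001100100001100
Gen 6 (rule 150): 00110011110010010
Gen 7 (rule 90): 01111110011101101
Gen 8 (rule 150): 10111101101000001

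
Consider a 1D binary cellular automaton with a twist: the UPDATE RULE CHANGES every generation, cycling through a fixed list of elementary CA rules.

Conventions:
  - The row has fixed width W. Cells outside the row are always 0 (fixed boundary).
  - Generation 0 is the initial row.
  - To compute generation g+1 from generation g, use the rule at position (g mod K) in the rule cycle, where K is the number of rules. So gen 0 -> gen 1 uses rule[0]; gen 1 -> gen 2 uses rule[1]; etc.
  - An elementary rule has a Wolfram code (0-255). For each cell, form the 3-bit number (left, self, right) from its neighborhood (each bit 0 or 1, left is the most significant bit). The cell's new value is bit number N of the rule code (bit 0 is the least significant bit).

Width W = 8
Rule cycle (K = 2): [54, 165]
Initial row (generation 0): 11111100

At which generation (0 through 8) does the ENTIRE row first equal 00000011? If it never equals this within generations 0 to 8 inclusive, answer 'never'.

Gen 0: 11111100
Gen 1 (rule 54): 00000010
Gen 2 (rule 165): 11111010
Gen 3 (rule 54): 00000111
Gen 4 (rule 165): 11110010
Gen 5 (rule 54): 00001111
Gen 6 (rule 165): 11100110
Gen 7 (rule 54): 00011001
Gen 8 (rule 165): 11000001

Answer: never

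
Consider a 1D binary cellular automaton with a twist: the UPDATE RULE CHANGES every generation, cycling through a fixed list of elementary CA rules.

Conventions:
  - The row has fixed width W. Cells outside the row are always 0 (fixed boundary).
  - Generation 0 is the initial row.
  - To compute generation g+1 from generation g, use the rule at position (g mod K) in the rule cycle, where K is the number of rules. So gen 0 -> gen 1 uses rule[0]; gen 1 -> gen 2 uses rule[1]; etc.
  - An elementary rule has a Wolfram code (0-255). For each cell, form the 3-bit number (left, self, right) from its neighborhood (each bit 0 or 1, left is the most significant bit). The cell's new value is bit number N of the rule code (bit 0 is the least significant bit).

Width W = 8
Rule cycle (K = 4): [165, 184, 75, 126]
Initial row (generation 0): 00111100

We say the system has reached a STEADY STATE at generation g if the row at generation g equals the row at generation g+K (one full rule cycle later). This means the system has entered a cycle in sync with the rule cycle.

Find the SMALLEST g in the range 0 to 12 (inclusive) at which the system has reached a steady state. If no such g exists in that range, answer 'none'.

Gen 0: 00111100
Gen 1 (rule 165): 10011001
Gen 2 (rule 184): 01010100
Gen 3 (rule 75): 10000001
Gen 4 (rule 126): 11000011
Gen 5 (rule 165): 00011000
Gen 6 (rule 184): 00010100
Gen 7 (rule 75): 11100001
Gen 8 (rule 126): 10110011
Gen 9 (rule 165): 11000000
Gen 10 (rule 184): 10100000
Gen 11 (rule 75): 00001111
Gen 12 (rule 126): 00011001
Gen 13 (rule 165): 11000001
Gen 14 (rule 184): 10100000
Gen 15 (rule 75): 00001111
Gen 16 (rule 126): 00011001

Answer: 10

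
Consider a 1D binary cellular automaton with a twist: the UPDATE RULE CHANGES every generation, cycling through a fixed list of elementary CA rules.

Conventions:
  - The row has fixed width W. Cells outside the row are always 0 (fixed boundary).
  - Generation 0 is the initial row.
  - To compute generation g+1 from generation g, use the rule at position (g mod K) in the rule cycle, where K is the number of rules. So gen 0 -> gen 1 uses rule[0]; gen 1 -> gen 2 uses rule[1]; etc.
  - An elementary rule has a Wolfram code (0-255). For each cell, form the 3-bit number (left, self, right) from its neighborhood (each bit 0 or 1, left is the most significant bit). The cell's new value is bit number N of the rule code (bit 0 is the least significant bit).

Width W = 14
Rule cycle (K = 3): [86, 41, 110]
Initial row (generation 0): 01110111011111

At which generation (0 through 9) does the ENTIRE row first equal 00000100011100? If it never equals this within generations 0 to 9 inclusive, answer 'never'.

Answer: 2

Derivation:
Gen 0: 01110111011111
Gen 1 (rule 86): 10010001000001
Gen 2 (rule 41): 00000100011100
Gen 3 (rule 110): 00001100110100
Gen 4 (rule 86): 00010111010110
Gen 5 (rule 41): 11001100101100
Gen 6 (rule 110): 11011101111100
Gen 7 (rule 86): 01000100000110
Gen 8 (rule 41): 00010001110100
Gen 9 (rule 110): 00110011011100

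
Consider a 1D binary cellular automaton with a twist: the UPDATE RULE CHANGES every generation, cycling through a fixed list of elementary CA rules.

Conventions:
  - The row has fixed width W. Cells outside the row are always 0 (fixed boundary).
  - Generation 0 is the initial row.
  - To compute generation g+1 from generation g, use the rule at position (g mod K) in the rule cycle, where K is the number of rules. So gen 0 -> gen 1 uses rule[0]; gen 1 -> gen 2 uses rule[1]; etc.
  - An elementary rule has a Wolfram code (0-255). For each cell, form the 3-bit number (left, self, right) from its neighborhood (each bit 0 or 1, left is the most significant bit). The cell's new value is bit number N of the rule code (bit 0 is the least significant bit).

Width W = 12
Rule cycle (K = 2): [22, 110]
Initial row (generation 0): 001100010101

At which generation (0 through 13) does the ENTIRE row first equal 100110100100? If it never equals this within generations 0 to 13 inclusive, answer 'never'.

Answer: never

Derivation:
Gen 0: 001100010101
Gen 1 (rule 22): 010010110101
Gen 2 (rule 110): 110111111111
Gen 3 (rule 22): 000000000000
Gen 4 (rule 110): 000000000000
Gen 5 (rule 22): 000000000000
Gen 6 (rule 110): 000000000000
Gen 7 (rule 22): 000000000000
Gen 8 (rule 110): 000000000000
Gen 9 (rule 22): 000000000000
Gen 10 (rule 110): 000000000000
Gen 11 (rule 22): 000000000000
Gen 12 (rule 110): 000000000000
Gen 13 (rule 22): 000000000000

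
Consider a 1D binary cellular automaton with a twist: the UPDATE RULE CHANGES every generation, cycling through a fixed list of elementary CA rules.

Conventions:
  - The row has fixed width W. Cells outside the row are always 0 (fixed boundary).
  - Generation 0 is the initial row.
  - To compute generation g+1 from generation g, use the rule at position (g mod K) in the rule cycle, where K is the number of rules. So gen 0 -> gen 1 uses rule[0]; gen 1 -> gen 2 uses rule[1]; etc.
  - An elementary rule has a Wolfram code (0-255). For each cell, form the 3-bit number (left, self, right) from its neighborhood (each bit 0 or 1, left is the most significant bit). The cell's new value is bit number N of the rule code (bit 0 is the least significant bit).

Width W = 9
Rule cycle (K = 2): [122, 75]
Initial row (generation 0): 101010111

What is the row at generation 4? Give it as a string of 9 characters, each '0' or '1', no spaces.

Gen 0: 101010111
Gen 1 (rule 122): 010101101
Gen 2 (rule 75): 100001100
Gen 3 (rule 122): 010011110
Gen 4 (rule 75): 100110010

Answer: 100110010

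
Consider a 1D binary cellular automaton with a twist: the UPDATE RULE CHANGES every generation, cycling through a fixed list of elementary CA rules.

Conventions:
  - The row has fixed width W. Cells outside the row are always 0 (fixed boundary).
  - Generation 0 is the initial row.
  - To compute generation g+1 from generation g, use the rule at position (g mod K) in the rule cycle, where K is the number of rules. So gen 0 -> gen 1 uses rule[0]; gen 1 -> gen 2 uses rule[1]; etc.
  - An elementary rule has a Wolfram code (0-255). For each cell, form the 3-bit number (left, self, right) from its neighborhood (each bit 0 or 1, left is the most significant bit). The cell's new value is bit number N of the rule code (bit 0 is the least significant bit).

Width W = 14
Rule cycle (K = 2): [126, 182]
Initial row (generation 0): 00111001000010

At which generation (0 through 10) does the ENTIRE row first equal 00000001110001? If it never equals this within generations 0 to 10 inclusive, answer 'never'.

Gen 0: 00111001000010
Gen 1 (rule 126): 01101111100111
Gen 2 (rule 182): 10010111011010
Gen 3 (rule 126): 11111101111111
Gen 4 (rule 182): 01111010111110
Gen 5 (rule 126): 11001111100011
Gen 6 (rule 182): 00110111010100
Gen 7 (rule 126): 01111101111110
Gen 8 (rule 182): 10111010111101
Gen 9 (rule 126): 11101111100111
Gen 10 (rule 182): 01010111011010

Answer: never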